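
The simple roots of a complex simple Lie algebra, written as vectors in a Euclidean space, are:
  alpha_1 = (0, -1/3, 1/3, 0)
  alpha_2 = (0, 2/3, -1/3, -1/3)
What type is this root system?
G2

Compute the Cartan integers a_ij = 2(alpha_i, alpha_j)/(alpha_j, alpha_j); the resulting 2x2 Cartan matrix is
[[2, -1], [-3, 2]].
The roots have two lengths (squared-length ratio 3:1); the short ones are alpha_{1}. The associated Dynkin diagram is two nodes joined by a triple edge (G_2), so the type is G_2.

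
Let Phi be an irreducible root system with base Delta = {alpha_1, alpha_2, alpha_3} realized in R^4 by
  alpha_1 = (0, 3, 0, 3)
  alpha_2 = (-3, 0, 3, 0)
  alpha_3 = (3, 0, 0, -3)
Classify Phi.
A3

Compute the Cartan integers a_ij = 2(alpha_i, alpha_j)/(alpha_j, alpha_j); the resulting 3x3 Cartan matrix is
[[2, 0, -1], [0, 2, -1], [-1, -1, 2]].
All simple roots have the same length, so the diagram is simply laced. The associated Dynkin diagram is a chain of 3 nodes with single edges (A_3), so the type is A_3 (the algebra sl(4)).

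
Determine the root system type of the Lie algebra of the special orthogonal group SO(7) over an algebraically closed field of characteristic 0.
B_3 (so(7))

This is so(7) with 7 odd, which has dimension 7(7-1)/2 = 21 and rank (7-1)/2 = 3. In the classification of classical Lie algebras, the orthogonal algebra so(2n+1) in an odd number of variables has type B_n; here n = 3, so the Dynkin diagram is a chain of 3 nodes with a double edge at one end; the terminal node there is the unique short simple root (B_3). Hence the type is B_3.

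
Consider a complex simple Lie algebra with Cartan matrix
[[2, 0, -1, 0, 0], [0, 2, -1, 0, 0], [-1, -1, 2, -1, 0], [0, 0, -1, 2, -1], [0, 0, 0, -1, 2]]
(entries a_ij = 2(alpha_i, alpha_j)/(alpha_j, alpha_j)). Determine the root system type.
D5

The matrix has rank 5 with 2's on the diagonal. Reading the off-diagonal entries as Dynkin edges (a single edge where a_ij = a_ji = -1; a double or triple edge where a_ij * a_ji = 2 or 3), the diagram is a chain of 3 nodes with a fork of two nodes at one end (D_5). One simple-root ordering that puts it in standard form is (alpha_5, alpha_4, alpha_3, alpha_2, alpha_1). So the algebra is type D_5, i.e. so(10).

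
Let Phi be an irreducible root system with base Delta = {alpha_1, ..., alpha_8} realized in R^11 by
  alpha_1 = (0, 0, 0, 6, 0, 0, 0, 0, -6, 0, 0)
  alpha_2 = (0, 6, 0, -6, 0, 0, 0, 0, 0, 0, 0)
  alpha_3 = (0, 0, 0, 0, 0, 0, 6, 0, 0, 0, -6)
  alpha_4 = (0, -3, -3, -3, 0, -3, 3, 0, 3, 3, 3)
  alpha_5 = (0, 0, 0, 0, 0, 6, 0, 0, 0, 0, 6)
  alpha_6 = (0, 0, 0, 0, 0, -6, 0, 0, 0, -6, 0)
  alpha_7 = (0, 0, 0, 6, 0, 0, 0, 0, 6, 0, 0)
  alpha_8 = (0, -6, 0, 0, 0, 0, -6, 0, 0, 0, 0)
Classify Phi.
E_8

Compute the Cartan integers a_ij = 2(alpha_i, alpha_j)/(alpha_j, alpha_j); the resulting 8x8 Cartan matrix is
[[2, -1, 0, -1, 0, 0, 0, 0], [-1, 2, 0, 0, 0, 0, -1, -1], [0, 0, 2, 0, -1, 0, 0, -1], [-1, 0, 0, 2, 0, 0, 0, 0], [0, 0, -1, 0, 2, -1, 0, 0], [0, 0, 0, 0, -1, 2, 0, 0], [0, -1, 0, 0, 0, 0, 2, 0], [0, -1, -1, 0, 0, 0, 0, 2]].
All simple roots have the same length, so the diagram is simply laced. The associated Dynkin diagram is a chain of 7 nodes with one extra node attached to the third node from one end (E_8), so the type is E_8.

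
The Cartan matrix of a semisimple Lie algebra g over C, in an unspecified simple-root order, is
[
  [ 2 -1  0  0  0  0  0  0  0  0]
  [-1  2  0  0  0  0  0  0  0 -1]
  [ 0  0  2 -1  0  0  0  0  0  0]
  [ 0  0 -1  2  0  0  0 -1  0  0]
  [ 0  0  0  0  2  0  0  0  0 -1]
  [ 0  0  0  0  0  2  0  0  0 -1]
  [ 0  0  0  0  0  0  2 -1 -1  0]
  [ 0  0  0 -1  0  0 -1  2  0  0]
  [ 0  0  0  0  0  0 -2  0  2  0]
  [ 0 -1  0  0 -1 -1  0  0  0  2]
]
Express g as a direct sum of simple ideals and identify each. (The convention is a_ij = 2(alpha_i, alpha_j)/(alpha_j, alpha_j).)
The diagram associated to this matrix has two connected components: the simple roots {alpha_3, alpha_4, alpha_7, alpha_8, alpha_9} form a chain of 5 nodes with a double edge at one end; the terminal node there is the unique long simple root (C_5), and {alpha_1, alpha_2, alpha_5, alpha_6, alpha_10} form a chain of 3 nodes with a fork of two nodes at one end (D_5). A semisimple Lie algebra decomposes uniquely as the direct sum of simple ideals, one per connected component of its Dynkin diagram, so g ≅ C_5 ⊕ D_5 (dimension 55 + 45 = 100).

type C_5 ⊕ type D_5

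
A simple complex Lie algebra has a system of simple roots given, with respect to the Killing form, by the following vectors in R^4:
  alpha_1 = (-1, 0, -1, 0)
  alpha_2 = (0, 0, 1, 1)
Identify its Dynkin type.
Compute the Cartan integers a_ij = 2(alpha_i, alpha_j)/(alpha_j, alpha_j); the resulting 2x2 Cartan matrix is
[[2, -1], [-1, 2]].
All simple roots have the same length, so the diagram is simply laced. The associated Dynkin diagram is a chain of 2 nodes with single edges (A_2), so the type is A_2 (the algebra sl(3)).

A_2 (sl(3))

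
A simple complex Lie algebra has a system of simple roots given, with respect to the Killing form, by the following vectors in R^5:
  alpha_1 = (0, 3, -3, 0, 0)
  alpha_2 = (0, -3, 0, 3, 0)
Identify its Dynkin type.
A2

Compute the Cartan integers a_ij = 2(alpha_i, alpha_j)/(alpha_j, alpha_j); the resulting 2x2 Cartan matrix is
[[2, -1], [-1, 2]].
All simple roots have the same length, so the diagram is simply laced. The associated Dynkin diagram is a chain of 2 nodes with single edges (A_2), so the type is A_2 (the algebra sl(3)).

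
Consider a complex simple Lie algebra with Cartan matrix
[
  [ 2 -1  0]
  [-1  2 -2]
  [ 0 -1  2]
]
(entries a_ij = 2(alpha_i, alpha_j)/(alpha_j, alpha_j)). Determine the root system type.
The matrix has rank 3 with 2's on the diagonal. Reading the off-diagonal entries as Dynkin edges (a single edge where a_ij = a_ji = -1; a double or triple edge where a_ij * a_ji = 2 or 3), the diagram is a chain of 3 nodes with a double edge at one end; the terminal node there is the unique short simple root (B_3). One simple-root ordering that puts it in standard form is (alpha_1, alpha_2, alpha_3). So the algebra is type B_3, i.e. so(7).

B_3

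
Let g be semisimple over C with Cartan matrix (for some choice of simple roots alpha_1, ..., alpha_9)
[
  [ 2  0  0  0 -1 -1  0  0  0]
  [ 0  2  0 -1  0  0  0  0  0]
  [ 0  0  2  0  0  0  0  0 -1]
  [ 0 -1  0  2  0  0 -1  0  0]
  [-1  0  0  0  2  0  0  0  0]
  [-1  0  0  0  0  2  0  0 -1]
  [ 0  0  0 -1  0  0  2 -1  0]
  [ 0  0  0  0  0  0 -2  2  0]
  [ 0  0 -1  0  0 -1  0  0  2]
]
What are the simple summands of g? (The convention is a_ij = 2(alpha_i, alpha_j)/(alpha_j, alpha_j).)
A5 + C4

The diagram associated to this matrix has two connected components: the simple roots {alpha_1, alpha_3, alpha_5, alpha_6, alpha_9} form a chain of 5 nodes with single edges (A_5), and {alpha_2, alpha_4, alpha_7, alpha_8} form a chain of 4 nodes with a double edge at one end; the terminal node there is the unique long simple root (C_4). A semisimple Lie algebra decomposes uniquely as the direct sum of simple ideals, one per connected component of its Dynkin diagram, so g ≅ A_5 ⊕ C_4 (dimension 35 + 36 = 71).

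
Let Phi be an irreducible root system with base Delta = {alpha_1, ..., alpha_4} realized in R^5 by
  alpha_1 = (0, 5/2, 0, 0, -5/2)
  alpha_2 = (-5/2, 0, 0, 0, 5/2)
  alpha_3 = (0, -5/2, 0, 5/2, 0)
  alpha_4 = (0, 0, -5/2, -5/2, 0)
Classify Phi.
A_4

Compute the Cartan integers a_ij = 2(alpha_i, alpha_j)/(alpha_j, alpha_j); the resulting 4x4 Cartan matrix is
[[2, -1, -1, 0], [-1, 2, 0, 0], [-1, 0, 2, -1], [0, 0, -1, 2]].
All simple roots have the same length, so the diagram is simply laced. The associated Dynkin diagram is a chain of 4 nodes with single edges (A_4), so the type is A_4 (the algebra sl(5)).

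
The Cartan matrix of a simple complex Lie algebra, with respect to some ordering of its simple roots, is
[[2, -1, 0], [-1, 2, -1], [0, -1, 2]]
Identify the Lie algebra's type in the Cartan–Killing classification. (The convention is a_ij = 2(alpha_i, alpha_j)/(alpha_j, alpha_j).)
The matrix has rank 3 with 2's on the diagonal. Reading the off-diagonal entries as Dynkin edges (a single edge where a_ij = a_ji = -1; a double or triple edge where a_ij * a_ji = 2 or 3), the diagram is a chain of 3 nodes with single edges (A_3). One simple-root ordering that puts it in standard form is (alpha_3, alpha_2, alpha_1). So the algebra is type A_3, i.e. sl(4).

A_3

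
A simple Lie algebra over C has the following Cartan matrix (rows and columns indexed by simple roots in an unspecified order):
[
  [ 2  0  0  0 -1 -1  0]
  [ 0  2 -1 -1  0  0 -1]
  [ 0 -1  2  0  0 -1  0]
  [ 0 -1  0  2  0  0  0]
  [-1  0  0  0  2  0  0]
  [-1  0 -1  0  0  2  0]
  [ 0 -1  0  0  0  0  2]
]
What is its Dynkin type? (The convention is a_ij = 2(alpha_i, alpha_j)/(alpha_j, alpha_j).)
The matrix has rank 7 with 2's on the diagonal. Reading the off-diagonal entries as Dynkin edges (a single edge where a_ij = a_ji = -1; a double or triple edge where a_ij * a_ji = 2 or 3), the diagram is a chain of 5 nodes with a fork of two nodes at one end (D_7). One simple-root ordering that puts it in standard form is (alpha_5, alpha_1, alpha_6, alpha_3, alpha_2, alpha_7, alpha_4). So the algebra is type D_7, i.e. so(14).

D7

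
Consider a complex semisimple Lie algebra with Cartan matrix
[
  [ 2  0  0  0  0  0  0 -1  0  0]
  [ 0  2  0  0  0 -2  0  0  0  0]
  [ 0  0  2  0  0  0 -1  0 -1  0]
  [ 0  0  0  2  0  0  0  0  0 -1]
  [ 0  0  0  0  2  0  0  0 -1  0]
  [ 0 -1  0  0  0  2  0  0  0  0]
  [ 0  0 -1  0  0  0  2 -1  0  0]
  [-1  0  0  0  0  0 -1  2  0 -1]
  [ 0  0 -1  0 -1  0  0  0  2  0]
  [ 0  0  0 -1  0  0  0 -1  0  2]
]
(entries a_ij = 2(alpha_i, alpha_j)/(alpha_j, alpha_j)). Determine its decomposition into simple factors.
The diagram associated to this matrix has two connected components: the simple roots {alpha_2, alpha_6} form a chain of 2 nodes with a double edge at one end; the terminal node there is the unique short simple root (B_2), and {alpha_1, alpha_3, alpha_4, alpha_5, alpha_7, alpha_8, alpha_9, alpha_10} form a chain of 7 nodes with one extra node attached to the third node from one end (E_8). A semisimple Lie algebra decomposes uniquely as the direct sum of simple ideals, one per connected component of its Dynkin diagram, so g ≅ B_2 ⊕ E_8 (dimension 10 + 248 = 258).

B_2 (so(5)) ⊕ E_8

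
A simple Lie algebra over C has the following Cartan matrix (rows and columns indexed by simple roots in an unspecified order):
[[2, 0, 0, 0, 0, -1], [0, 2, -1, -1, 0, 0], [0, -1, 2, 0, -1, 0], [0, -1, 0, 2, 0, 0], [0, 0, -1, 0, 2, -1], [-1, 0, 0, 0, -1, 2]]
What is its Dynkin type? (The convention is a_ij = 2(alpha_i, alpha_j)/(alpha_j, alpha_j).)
A_6

The matrix has rank 6 with 2's on the diagonal. Reading the off-diagonal entries as Dynkin edges (a single edge where a_ij = a_ji = -1; a double or triple edge where a_ij * a_ji = 2 or 3), the diagram is a chain of 6 nodes with single edges (A_6). One simple-root ordering that puts it in standard form is (alpha_1, alpha_6, alpha_5, alpha_3, alpha_2, alpha_4). So the algebra is type A_6, i.e. sl(7).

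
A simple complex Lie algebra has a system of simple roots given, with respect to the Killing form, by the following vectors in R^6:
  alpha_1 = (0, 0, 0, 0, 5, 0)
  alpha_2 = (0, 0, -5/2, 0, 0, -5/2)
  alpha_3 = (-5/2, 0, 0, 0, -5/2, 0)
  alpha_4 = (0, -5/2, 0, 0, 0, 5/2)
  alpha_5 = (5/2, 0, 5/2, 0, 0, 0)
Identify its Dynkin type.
C_5 (sp(10))

Compute the Cartan integers a_ij = 2(alpha_i, alpha_j)/(alpha_j, alpha_j); the resulting 5x5 Cartan matrix is
[[2, 0, -2, 0, 0], [0, 2, 0, -1, -1], [-1, 0, 2, 0, -1], [0, -1, 0, 2, 0], [0, -1, -1, 0, 2]].
The roots have two lengths (squared-length ratio 2:1); the short ones are alpha_{2,3,4,5}. The associated Dynkin diagram is a chain of 5 nodes with a double edge at one end; the terminal node there is the unique long simple root (C_5), so the type is C_5 (the algebra sp(10)).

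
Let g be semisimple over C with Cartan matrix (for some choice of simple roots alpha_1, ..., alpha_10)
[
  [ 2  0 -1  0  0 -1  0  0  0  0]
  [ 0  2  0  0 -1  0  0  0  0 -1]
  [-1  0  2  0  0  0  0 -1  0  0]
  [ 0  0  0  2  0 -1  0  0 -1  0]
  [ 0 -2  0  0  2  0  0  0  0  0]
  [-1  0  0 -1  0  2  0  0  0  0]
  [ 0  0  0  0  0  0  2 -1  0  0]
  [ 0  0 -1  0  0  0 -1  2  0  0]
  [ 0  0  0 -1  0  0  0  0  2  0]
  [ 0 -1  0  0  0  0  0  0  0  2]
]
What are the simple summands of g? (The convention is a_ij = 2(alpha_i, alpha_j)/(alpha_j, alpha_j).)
The diagram associated to this matrix has two connected components: the simple roots {alpha_1, alpha_3, alpha_4, alpha_6, alpha_7, alpha_8, alpha_9} form a chain of 7 nodes with single edges (A_7), and {alpha_2, alpha_5, alpha_10} form a chain of 3 nodes with a double edge at one end; the terminal node there is the unique long simple root (C_3). A semisimple Lie algebra decomposes uniquely as the direct sum of simple ideals, one per connected component of its Dynkin diagram, so g ≅ A_7 ⊕ C_3 (dimension 63 + 21 = 84).

A_7 (sl(8)) + C_3 (sp(6))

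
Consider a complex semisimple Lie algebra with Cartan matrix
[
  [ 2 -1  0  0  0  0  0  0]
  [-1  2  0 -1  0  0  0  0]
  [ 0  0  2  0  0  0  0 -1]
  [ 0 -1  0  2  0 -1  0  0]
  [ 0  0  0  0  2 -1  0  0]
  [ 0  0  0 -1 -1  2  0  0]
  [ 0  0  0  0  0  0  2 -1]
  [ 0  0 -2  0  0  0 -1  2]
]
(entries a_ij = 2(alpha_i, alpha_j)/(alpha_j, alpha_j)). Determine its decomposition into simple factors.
A_5 (sl(6)) + B_3 (so(7))

The diagram associated to this matrix has two connected components: the simple roots {alpha_1, alpha_2, alpha_4, alpha_5, alpha_6} form a chain of 5 nodes with single edges (A_5), and {alpha_3, alpha_7, alpha_8} form a chain of 3 nodes with a double edge at one end; the terminal node there is the unique short simple root (B_3). A semisimple Lie algebra decomposes uniquely as the direct sum of simple ideals, one per connected component of its Dynkin diagram, so g ≅ A_5 ⊕ B_3 (dimension 35 + 21 = 56).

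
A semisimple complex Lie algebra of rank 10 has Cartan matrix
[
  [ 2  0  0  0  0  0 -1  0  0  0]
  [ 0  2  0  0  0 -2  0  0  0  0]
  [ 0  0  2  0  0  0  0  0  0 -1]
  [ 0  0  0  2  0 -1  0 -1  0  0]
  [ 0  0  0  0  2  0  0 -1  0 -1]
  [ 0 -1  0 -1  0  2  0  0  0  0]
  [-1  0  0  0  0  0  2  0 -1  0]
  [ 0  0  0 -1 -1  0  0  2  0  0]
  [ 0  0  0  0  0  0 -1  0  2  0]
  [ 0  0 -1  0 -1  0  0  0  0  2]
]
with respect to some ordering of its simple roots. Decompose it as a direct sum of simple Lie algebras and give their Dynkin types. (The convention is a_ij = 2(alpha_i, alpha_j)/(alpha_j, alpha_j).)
A3 + C7

The diagram associated to this matrix has two connected components: the simple roots {alpha_1, alpha_7, alpha_9} form a chain of 3 nodes with single edges (A_3), and {alpha_2, alpha_3, alpha_4, alpha_5, alpha_6, alpha_8, alpha_10} form a chain of 7 nodes with a double edge at one end; the terminal node there is the unique long simple root (C_7). A semisimple Lie algebra decomposes uniquely as the direct sum of simple ideals, one per connected component of its Dynkin diagram, so g ≅ A_3 ⊕ C_7 (dimension 15 + 105 = 120).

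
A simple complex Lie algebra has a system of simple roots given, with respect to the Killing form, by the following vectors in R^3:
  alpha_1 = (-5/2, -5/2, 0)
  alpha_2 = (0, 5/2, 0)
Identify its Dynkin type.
B_2

Compute the Cartan integers a_ij = 2(alpha_i, alpha_j)/(alpha_j, alpha_j); the resulting 2x2 Cartan matrix is
[[2, -2], [-1, 2]].
The roots have two lengths (squared-length ratio 2:1); the short ones are alpha_{2}. The associated Dynkin diagram is a chain of 2 nodes with a double edge at one end; the terminal node there is the unique short simple root (B_2), so the type is B_2 (the algebra so(5)).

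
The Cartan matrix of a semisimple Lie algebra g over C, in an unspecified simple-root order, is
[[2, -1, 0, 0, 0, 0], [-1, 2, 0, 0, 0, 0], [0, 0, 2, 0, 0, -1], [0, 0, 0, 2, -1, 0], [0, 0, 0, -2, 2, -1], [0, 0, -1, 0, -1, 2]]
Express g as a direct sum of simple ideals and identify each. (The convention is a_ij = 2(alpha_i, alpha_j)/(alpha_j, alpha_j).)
The diagram associated to this matrix has two connected components: the simple roots {alpha_1, alpha_2} form a chain of 2 nodes with single edges (A_2), and {alpha_3, alpha_4, alpha_5, alpha_6} form a chain of 4 nodes with a double edge at one end; the terminal node there is the unique short simple root (B_4). A semisimple Lie algebra decomposes uniquely as the direct sum of simple ideals, one per connected component of its Dynkin diagram, so g ≅ A_2 ⊕ B_4 (dimension 8 + 36 = 44).

A_2 (sl(3)) + B_4 (so(9))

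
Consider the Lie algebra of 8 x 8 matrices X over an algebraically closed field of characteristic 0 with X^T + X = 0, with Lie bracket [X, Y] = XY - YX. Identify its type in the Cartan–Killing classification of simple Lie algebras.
This is so(8) with 8 even, which has dimension 8(8-1)/2 = 28 and rank 8/2 = 4. In the classification of classical Lie algebras, the orthogonal algebra so(2n) in an even number of variables has type D_n; here n = 4, so the Dynkin diagram is a chain of 2 nodes with a fork of two nodes at one end (D_4). Hence the type is D_4.

D_4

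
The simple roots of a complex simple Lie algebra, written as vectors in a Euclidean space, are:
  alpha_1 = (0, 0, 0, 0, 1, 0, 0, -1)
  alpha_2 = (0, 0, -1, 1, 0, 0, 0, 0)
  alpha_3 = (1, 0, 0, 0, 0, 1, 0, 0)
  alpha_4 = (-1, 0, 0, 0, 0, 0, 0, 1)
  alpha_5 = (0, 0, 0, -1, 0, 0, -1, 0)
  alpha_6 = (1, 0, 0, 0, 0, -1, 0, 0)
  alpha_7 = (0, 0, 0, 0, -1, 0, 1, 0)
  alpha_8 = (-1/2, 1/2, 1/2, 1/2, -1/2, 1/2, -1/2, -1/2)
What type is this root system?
Compute the Cartan integers a_ij = 2(alpha_i, alpha_j)/(alpha_j, alpha_j); the resulting 8x8 Cartan matrix is
[[2, 0, 0, -1, 0, 0, -1, 0], [0, 2, 0, 0, -1, 0, 0, 0], [0, 0, 2, -1, 0, 0, 0, 0], [-1, 0, -1, 2, 0, -1, 0, 0], [0, -1, 0, 0, 2, 0, -1, 0], [0, 0, 0, -1, 0, 2, 0, -1], [-1, 0, 0, 0, -1, 0, 2, 0], [0, 0, 0, 0, 0, -1, 0, 2]].
All simple roots have the same length, so the diagram is simply laced. The associated Dynkin diagram is a chain of 7 nodes with one extra node attached to the third node from one end (E_8), so the type is E_8.

E8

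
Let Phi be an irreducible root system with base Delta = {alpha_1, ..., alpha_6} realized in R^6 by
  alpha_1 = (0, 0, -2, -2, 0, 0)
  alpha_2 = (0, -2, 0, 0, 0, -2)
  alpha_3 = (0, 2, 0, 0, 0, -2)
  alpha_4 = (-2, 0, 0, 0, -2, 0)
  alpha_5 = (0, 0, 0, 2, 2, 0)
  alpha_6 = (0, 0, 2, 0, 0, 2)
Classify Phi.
Compute the Cartan integers a_ij = 2(alpha_i, alpha_j)/(alpha_j, alpha_j); the resulting 6x6 Cartan matrix is
[[2, 0, 0, 0, -1, -1], [0, 2, 0, 0, 0, -1], [0, 0, 2, 0, 0, -1], [0, 0, 0, 2, -1, 0], [-1, 0, 0, -1, 2, 0], [-1, -1, -1, 0, 0, 2]].
All simple roots have the same length, so the diagram is simply laced. The associated Dynkin diagram is a chain of 4 nodes with a fork of two nodes at one end (D_6), so the type is D_6 (the algebra so(12)).

D6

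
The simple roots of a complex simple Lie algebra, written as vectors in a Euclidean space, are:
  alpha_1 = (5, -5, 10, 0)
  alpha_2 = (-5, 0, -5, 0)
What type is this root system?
Compute the Cartan integers a_ij = 2(alpha_i, alpha_j)/(alpha_j, alpha_j); the resulting 2x2 Cartan matrix is
[[2, -3], [-1, 2]].
The roots have two lengths (squared-length ratio 3:1); the short ones are alpha_{2}. The associated Dynkin diagram is two nodes joined by a triple edge (G_2), so the type is G_2.

type G_2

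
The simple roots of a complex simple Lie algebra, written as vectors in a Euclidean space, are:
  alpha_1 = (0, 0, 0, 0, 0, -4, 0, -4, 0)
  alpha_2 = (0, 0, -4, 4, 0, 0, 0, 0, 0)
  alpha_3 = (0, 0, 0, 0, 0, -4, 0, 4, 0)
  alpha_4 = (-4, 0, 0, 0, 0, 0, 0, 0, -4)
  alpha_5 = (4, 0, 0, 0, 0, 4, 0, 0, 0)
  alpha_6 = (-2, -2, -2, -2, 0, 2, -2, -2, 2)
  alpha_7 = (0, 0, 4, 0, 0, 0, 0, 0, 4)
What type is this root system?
Compute the Cartan integers a_ij = 2(alpha_i, alpha_j)/(alpha_j, alpha_j); the resulting 7x7 Cartan matrix is
[[2, 0, 0, 0, -1, 0, 0], [0, 2, 0, 0, 0, 0, -1], [0, 0, 2, 0, -1, -1, 0], [0, 0, 0, 2, -1, 0, -1], [-1, 0, -1, -1, 2, 0, 0], [0, 0, -1, 0, 0, 2, 0], [0, -1, 0, -1, 0, 0, 2]].
All simple roots have the same length, so the diagram is simply laced. The associated Dynkin diagram is a chain of 6 nodes with one extra node attached to the third node from one end (E_7), so the type is E_7.

E7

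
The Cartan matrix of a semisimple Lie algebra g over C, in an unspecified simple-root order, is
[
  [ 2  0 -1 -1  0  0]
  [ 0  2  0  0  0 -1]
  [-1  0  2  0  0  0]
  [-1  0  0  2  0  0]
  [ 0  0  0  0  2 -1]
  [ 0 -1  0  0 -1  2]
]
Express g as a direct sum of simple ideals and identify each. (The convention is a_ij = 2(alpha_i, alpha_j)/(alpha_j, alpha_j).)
The diagram associated to this matrix has two connected components: the simple roots {alpha_1, alpha_3, alpha_4} form a chain of 3 nodes with single edges (A_3), and {alpha_2, alpha_5, alpha_6} form a chain of 3 nodes with single edges (A_3). A semisimple Lie algebra decomposes uniquely as the direct sum of simple ideals, one per connected component of its Dynkin diagram, so g ≅ A_3 ⊕ A_3 (dimension 15 + 15 = 30).

A_3 (sl(4)) + A_3 (sl(4))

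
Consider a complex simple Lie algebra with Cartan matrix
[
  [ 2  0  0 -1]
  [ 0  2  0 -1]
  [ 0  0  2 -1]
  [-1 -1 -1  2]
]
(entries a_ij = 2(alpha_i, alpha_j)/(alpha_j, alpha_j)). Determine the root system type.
type D_4

The matrix has rank 4 with 2's on the diagonal. Reading the off-diagonal entries as Dynkin edges (a single edge where a_ij = a_ji = -1; a double or triple edge where a_ij * a_ji = 2 or 3), the diagram is a chain of 2 nodes with a fork of two nodes at one end (D_4). One simple-root ordering that puts it in standard form is (alpha_3, alpha_4, alpha_2, alpha_1). So the algebra is type D_4, i.e. so(8).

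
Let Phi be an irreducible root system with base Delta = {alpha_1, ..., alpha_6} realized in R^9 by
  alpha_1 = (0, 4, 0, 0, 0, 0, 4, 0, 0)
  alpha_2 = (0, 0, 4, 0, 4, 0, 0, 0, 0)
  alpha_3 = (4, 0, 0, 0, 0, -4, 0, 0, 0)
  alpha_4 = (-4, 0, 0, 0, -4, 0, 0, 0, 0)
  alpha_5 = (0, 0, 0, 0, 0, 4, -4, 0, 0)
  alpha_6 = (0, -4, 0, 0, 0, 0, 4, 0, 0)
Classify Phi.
Compute the Cartan integers a_ij = 2(alpha_i, alpha_j)/(alpha_j, alpha_j); the resulting 6x6 Cartan matrix is
[[2, 0, 0, 0, -1, 0], [0, 2, 0, -1, 0, 0], [0, 0, 2, -1, -1, 0], [0, -1, -1, 2, 0, 0], [-1, 0, -1, 0, 2, -1], [0, 0, 0, 0, -1, 2]].
All simple roots have the same length, so the diagram is simply laced. The associated Dynkin diagram is a chain of 4 nodes with a fork of two nodes at one end (D_6), so the type is D_6 (the algebra so(12)).

D6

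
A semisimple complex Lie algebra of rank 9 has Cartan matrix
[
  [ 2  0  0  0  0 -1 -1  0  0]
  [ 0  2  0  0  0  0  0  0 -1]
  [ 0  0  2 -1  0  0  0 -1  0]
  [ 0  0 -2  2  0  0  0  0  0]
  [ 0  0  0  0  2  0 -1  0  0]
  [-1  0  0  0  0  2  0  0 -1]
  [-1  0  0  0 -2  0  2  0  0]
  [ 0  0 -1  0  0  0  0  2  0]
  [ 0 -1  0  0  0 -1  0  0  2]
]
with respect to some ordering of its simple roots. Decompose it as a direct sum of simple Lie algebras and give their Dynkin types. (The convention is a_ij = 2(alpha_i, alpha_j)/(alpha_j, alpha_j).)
type B_6 + type C_3

The diagram associated to this matrix has two connected components: the simple roots {alpha_1, alpha_2, alpha_5, alpha_6, alpha_7, alpha_9} form a chain of 6 nodes with a double edge at one end; the terminal node there is the unique short simple root (B_6), and {alpha_3, alpha_4, alpha_8} form a chain of 3 nodes with a double edge at one end; the terminal node there is the unique long simple root (C_3). A semisimple Lie algebra decomposes uniquely as the direct sum of simple ideals, one per connected component of its Dynkin diagram, so g ≅ B_6 ⊕ C_3 (dimension 78 + 21 = 99).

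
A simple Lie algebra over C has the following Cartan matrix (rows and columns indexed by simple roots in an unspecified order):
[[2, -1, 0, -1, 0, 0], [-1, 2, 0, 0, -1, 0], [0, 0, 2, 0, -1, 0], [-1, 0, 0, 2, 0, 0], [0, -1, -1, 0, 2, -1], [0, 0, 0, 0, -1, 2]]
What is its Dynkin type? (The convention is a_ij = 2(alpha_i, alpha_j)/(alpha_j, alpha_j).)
D_6

The matrix has rank 6 with 2's on the diagonal. Reading the off-diagonal entries as Dynkin edges (a single edge where a_ij = a_ji = -1; a double or triple edge where a_ij * a_ji = 2 or 3), the diagram is a chain of 4 nodes with a fork of two nodes at one end (D_6). One simple-root ordering that puts it in standard form is (alpha_4, alpha_1, alpha_2, alpha_5, alpha_6, alpha_3). So the algebra is type D_6, i.e. so(12).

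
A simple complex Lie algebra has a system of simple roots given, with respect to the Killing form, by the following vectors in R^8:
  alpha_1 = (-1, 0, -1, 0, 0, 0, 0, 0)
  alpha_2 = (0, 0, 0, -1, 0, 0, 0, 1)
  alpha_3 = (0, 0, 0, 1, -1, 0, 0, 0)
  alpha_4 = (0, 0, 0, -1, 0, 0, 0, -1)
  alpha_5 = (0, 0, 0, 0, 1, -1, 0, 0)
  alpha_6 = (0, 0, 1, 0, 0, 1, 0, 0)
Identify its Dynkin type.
D6

Compute the Cartan integers a_ij = 2(alpha_i, alpha_j)/(alpha_j, alpha_j); the resulting 6x6 Cartan matrix is
[[2, 0, 0, 0, 0, -1], [0, 2, -1, 0, 0, 0], [0, -1, 2, -1, -1, 0], [0, 0, -1, 2, 0, 0], [0, 0, -1, 0, 2, -1], [-1, 0, 0, 0, -1, 2]].
All simple roots have the same length, so the diagram is simply laced. The associated Dynkin diagram is a chain of 4 nodes with a fork of two nodes at one end (D_6), so the type is D_6 (the algebra so(12)).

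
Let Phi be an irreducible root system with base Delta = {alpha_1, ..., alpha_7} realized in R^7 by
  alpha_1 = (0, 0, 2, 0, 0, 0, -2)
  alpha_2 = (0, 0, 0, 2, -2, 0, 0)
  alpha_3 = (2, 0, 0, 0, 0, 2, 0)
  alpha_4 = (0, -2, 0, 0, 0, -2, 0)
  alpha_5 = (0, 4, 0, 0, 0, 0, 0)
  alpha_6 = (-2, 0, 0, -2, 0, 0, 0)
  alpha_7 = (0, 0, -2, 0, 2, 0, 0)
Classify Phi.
type C_7

Compute the Cartan integers a_ij = 2(alpha_i, alpha_j)/(alpha_j, alpha_j); the resulting 7x7 Cartan matrix is
[[2, 0, 0, 0, 0, 0, -1], [0, 2, 0, 0, 0, -1, -1], [0, 0, 2, -1, 0, -1, 0], [0, 0, -1, 2, -1, 0, 0], [0, 0, 0, -2, 2, 0, 0], [0, -1, -1, 0, 0, 2, 0], [-1, -1, 0, 0, 0, 0, 2]].
The roots have two lengths (squared-length ratio 2:1); the short ones are alpha_{1,2,3,4,6,7}. The associated Dynkin diagram is a chain of 7 nodes with a double edge at one end; the terminal node there is the unique long simple root (C_7), so the type is C_7 (the algebra sp(14)).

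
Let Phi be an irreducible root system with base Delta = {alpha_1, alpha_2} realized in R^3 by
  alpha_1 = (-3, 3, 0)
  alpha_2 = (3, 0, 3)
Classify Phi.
Compute the Cartan integers a_ij = 2(alpha_i, alpha_j)/(alpha_j, alpha_j); the resulting 2x2 Cartan matrix is
[[2, -1], [-1, 2]].
All simple roots have the same length, so the diagram is simply laced. The associated Dynkin diagram is a chain of 2 nodes with single edges (A_2), so the type is A_2 (the algebra sl(3)).

A_2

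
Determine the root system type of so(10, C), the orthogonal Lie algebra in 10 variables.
This is so(10) with 10 even, which has dimension 10(10-1)/2 = 45 and rank 10/2 = 5. In the classification of classical Lie algebras, the orthogonal algebra so(2n) in an even number of variables has type D_n; here n = 5, so the Dynkin diagram is a chain of 3 nodes with a fork of two nodes at one end (D_5). Hence the type is D_5.

type D_5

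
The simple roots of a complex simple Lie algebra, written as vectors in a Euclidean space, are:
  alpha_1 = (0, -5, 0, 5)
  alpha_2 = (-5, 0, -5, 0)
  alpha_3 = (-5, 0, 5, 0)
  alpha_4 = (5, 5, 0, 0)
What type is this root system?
Compute the Cartan integers a_ij = 2(alpha_i, alpha_j)/(alpha_j, alpha_j); the resulting 4x4 Cartan matrix is
[[2, 0, 0, -1], [0, 2, 0, -1], [0, 0, 2, -1], [-1, -1, -1, 2]].
All simple roots have the same length, so the diagram is simply laced. The associated Dynkin diagram is a chain of 2 nodes with a fork of two nodes at one end (D_4), so the type is D_4 (the algebra so(8)).

D4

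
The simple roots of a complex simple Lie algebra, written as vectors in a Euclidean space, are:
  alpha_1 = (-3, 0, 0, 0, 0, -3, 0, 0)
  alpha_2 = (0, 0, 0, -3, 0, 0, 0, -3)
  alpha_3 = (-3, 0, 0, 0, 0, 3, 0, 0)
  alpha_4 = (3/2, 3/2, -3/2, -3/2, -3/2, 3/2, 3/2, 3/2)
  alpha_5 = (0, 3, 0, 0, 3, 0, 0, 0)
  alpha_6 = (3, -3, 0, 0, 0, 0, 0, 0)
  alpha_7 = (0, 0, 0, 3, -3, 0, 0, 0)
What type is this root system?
Compute the Cartan integers a_ij = 2(alpha_i, alpha_j)/(alpha_j, alpha_j); the resulting 7x7 Cartan matrix is
[[2, 0, 0, -1, 0, -1, 0], [0, 2, 0, 0, 0, 0, -1], [0, 0, 2, 0, 0, -1, 0], [-1, 0, 0, 2, 0, 0, 0], [0, 0, 0, 0, 2, -1, -1], [-1, 0, -1, 0, -1, 2, 0], [0, -1, 0, 0, -1, 0, 2]].
All simple roots have the same length, so the diagram is simply laced. The associated Dynkin diagram is a chain of 6 nodes with one extra node attached to the third node from one end (E_7), so the type is E_7.

E7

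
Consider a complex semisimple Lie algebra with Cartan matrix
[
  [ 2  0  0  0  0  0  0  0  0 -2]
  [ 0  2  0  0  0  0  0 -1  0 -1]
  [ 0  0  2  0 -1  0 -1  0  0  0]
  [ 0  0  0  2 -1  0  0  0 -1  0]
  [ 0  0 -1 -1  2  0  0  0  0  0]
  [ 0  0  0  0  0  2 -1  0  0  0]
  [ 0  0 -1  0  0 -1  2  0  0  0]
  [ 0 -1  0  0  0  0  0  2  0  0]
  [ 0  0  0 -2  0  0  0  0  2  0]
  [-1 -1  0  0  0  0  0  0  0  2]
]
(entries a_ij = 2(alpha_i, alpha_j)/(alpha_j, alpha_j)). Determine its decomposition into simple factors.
The diagram associated to this matrix has two connected components: the simple roots {alpha_1, alpha_2, alpha_8, alpha_10} form a chain of 4 nodes with a double edge at one end; the terminal node there is the unique long simple root (C_4), and {alpha_3, alpha_4, alpha_5, alpha_6, alpha_7, alpha_9} form a chain of 6 nodes with a double edge at one end; the terminal node there is the unique long simple root (C_6). A semisimple Lie algebra decomposes uniquely as the direct sum of simple ideals, one per connected component of its Dynkin diagram, so g ≅ C_4 ⊕ C_6 (dimension 36 + 78 = 114).

type C_4 + type C_6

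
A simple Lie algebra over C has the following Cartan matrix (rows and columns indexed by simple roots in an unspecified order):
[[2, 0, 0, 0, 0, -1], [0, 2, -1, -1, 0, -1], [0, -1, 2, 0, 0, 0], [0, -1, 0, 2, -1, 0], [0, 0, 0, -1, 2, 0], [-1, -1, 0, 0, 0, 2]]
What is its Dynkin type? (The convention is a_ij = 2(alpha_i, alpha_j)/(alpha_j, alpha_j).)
The matrix has rank 6 with 2's on the diagonal. Reading the off-diagonal entries as Dynkin edges (a single edge where a_ij = a_ji = -1; a double or triple edge where a_ij * a_ji = 2 or 3), the diagram is a chain of 5 nodes with one extra node attached to the third node from one end (E_6). One simple-root ordering that puts it in standard form is (alpha_1, alpha_3, alpha_6, alpha_2, alpha_4, alpha_5). So the algebra is type E_6.

E_6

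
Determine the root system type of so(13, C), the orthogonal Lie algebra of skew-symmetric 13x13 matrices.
type B_6

This is so(13) with 13 odd, which has dimension 13(13-1)/2 = 78 and rank (13-1)/2 = 6. In the classification of classical Lie algebras, the orthogonal algebra so(2n+1) in an odd number of variables has type B_n; here n = 6, so the Dynkin diagram is a chain of 6 nodes with a double edge at one end; the terminal node there is the unique short simple root (B_6). Hence the type is B_6.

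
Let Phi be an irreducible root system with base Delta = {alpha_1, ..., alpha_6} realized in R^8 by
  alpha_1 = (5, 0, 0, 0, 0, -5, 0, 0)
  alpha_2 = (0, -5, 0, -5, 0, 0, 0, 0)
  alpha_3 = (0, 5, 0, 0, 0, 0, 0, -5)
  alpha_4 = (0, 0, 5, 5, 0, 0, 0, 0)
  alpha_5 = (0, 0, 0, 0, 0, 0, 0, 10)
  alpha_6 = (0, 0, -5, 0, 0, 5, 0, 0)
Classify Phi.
Compute the Cartan integers a_ij = 2(alpha_i, alpha_j)/(alpha_j, alpha_j); the resulting 6x6 Cartan matrix is
[[2, 0, 0, 0, 0, -1], [0, 2, -1, -1, 0, 0], [0, -1, 2, 0, -1, 0], [0, -1, 0, 2, 0, -1], [0, 0, -2, 0, 2, 0], [-1, 0, 0, -1, 0, 2]].
The roots have two lengths (squared-length ratio 2:1); the short ones are alpha_{1,2,3,4,6}. The associated Dynkin diagram is a chain of 6 nodes with a double edge at one end; the terminal node there is the unique long simple root (C_6), so the type is C_6 (the algebra sp(12)).

C_6 (sp(12))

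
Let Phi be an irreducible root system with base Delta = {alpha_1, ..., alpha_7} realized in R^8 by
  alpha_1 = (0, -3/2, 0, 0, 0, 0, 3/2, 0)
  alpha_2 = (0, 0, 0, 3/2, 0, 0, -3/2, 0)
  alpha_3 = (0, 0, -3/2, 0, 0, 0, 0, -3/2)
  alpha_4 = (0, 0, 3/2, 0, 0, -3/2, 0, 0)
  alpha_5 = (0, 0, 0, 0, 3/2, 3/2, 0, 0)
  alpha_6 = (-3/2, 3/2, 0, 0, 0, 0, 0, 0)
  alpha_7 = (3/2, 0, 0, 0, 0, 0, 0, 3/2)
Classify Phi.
Compute the Cartan integers a_ij = 2(alpha_i, alpha_j)/(alpha_j, alpha_j); the resulting 7x7 Cartan matrix is
[[2, -1, 0, 0, 0, -1, 0], [-1, 2, 0, 0, 0, 0, 0], [0, 0, 2, -1, 0, 0, -1], [0, 0, -1, 2, -1, 0, 0], [0, 0, 0, -1, 2, 0, 0], [-1, 0, 0, 0, 0, 2, -1], [0, 0, -1, 0, 0, -1, 2]].
All simple roots have the same length, so the diagram is simply laced. The associated Dynkin diagram is a chain of 7 nodes with single edges (A_7), so the type is A_7 (the algebra sl(8)).

A_7 (sl(8))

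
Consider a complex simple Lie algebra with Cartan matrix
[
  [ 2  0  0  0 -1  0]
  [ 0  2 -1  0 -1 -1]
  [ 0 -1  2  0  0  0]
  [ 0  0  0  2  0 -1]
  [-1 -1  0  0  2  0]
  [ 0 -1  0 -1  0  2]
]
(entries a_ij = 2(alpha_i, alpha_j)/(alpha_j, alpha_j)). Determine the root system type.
E6

The matrix has rank 6 with 2's on the diagonal. Reading the off-diagonal entries as Dynkin edges (a single edge where a_ij = a_ji = -1; a double or triple edge where a_ij * a_ji = 2 or 3), the diagram is a chain of 5 nodes with one extra node attached to the third node from one end (E_6). One simple-root ordering that puts it in standard form is (alpha_4, alpha_3, alpha_6, alpha_2, alpha_5, alpha_1). So the algebra is type E_6.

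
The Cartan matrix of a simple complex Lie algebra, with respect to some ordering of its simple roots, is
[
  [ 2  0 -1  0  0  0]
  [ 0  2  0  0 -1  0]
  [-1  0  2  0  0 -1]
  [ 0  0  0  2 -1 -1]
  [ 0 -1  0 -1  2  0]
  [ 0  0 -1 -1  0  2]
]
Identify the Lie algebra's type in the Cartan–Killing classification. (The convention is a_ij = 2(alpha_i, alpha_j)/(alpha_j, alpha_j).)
A6

The matrix has rank 6 with 2's on the diagonal. Reading the off-diagonal entries as Dynkin edges (a single edge where a_ij = a_ji = -1; a double or triple edge where a_ij * a_ji = 2 or 3), the diagram is a chain of 6 nodes with single edges (A_6). One simple-root ordering that puts it in standard form is (alpha_2, alpha_5, alpha_4, alpha_6, alpha_3, alpha_1). So the algebra is type A_6, i.e. sl(7).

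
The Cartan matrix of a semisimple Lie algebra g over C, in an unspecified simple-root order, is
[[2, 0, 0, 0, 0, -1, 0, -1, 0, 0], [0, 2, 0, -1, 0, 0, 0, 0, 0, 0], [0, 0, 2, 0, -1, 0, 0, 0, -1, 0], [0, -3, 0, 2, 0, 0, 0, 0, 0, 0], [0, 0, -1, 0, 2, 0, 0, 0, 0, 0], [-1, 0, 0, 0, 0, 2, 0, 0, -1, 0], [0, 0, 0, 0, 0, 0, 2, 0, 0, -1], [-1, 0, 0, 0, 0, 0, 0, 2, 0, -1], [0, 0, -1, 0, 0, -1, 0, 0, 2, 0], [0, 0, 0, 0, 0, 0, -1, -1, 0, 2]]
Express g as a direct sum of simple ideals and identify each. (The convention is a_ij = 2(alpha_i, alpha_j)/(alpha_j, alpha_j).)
type A_8 ⊕ type G_2

The diagram associated to this matrix has two connected components: the simple roots {alpha_1, alpha_3, alpha_5, alpha_6, alpha_7, alpha_8, alpha_9, alpha_10} form a chain of 8 nodes with single edges (A_8), and {alpha_2, alpha_4} form two nodes joined by a triple edge (G_2). A semisimple Lie algebra decomposes uniquely as the direct sum of simple ideals, one per connected component of its Dynkin diagram, so g ≅ A_8 ⊕ G_2 (dimension 80 + 14 = 94).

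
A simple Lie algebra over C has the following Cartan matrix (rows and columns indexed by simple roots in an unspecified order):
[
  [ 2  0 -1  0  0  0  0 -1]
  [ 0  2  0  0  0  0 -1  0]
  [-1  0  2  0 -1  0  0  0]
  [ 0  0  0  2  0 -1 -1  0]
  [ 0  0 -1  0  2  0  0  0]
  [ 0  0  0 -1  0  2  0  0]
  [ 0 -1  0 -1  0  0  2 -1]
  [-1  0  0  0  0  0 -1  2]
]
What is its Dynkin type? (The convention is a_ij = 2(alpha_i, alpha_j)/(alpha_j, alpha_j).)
E8

The matrix has rank 8 with 2's on the diagonal. Reading the off-diagonal entries as Dynkin edges (a single edge where a_ij = a_ji = -1; a double or triple edge where a_ij * a_ji = 2 or 3), the diagram is a chain of 7 nodes with one extra node attached to the third node from one end (E_8). One simple-root ordering that puts it in standard form is (alpha_6, alpha_2, alpha_4, alpha_7, alpha_8, alpha_1, alpha_3, alpha_5). So the algebra is type E_8.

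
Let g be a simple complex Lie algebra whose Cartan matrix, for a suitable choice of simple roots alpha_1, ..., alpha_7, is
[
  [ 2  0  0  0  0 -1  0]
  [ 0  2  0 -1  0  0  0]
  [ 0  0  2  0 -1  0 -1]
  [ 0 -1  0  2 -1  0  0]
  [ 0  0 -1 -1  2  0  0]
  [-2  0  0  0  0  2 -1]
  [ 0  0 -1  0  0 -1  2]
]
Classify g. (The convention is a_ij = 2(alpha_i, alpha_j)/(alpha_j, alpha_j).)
B7

The matrix has rank 7 with 2's on the diagonal. Reading the off-diagonal entries as Dynkin edges (a single edge where a_ij = a_ji = -1; a double or triple edge where a_ij * a_ji = 2 or 3), the diagram is a chain of 7 nodes with a double edge at one end; the terminal node there is the unique short simple root (B_7). One simple-root ordering that puts it in standard form is (alpha_2, alpha_4, alpha_5, alpha_3, alpha_7, alpha_6, alpha_1). So the algebra is type B_7, i.e. so(15).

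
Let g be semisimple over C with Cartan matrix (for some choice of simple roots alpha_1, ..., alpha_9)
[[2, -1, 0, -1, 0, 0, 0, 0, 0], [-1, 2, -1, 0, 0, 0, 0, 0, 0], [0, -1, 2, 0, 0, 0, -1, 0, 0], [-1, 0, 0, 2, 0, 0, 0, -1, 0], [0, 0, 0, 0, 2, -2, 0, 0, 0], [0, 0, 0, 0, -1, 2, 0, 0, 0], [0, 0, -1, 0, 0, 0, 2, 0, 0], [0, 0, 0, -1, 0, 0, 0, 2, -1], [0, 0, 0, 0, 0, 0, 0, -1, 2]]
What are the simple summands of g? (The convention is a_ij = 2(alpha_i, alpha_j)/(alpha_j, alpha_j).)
The diagram associated to this matrix has two connected components: the simple roots {alpha_1, alpha_2, alpha_3, alpha_4, alpha_7, alpha_8, alpha_9} form a chain of 7 nodes with single edges (A_7), and {alpha_5, alpha_6} form a chain of 2 nodes with a double edge at one end; the terminal node there is the unique short simple root (B_2). A semisimple Lie algebra decomposes uniquely as the direct sum of simple ideals, one per connected component of its Dynkin diagram, so g ≅ A_7 ⊕ B_2 (dimension 63 + 10 = 73).

A_7 (sl(8)) + B_2 (so(5))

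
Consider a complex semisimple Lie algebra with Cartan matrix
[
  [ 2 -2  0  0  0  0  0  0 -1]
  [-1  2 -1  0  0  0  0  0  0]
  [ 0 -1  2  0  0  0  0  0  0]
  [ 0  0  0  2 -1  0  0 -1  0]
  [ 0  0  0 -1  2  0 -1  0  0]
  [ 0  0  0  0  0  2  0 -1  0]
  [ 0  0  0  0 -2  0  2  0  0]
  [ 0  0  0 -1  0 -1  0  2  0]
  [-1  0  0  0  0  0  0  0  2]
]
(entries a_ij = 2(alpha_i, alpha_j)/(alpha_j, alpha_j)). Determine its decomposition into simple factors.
The diagram associated to this matrix has two connected components: the simple roots {alpha_4, alpha_5, alpha_6, alpha_7, alpha_8} form a chain of 5 nodes with a double edge at one end; the terminal node there is the unique long simple root (C_5), and {alpha_1, alpha_2, alpha_3, alpha_9} form a chain of 4 nodes with a double edge between the middle two (F_4). A semisimple Lie algebra decomposes uniquely as the direct sum of simple ideals, one per connected component of its Dynkin diagram, so g ≅ C_5 ⊕ F_4 (dimension 55 + 52 = 107).

C5 + F4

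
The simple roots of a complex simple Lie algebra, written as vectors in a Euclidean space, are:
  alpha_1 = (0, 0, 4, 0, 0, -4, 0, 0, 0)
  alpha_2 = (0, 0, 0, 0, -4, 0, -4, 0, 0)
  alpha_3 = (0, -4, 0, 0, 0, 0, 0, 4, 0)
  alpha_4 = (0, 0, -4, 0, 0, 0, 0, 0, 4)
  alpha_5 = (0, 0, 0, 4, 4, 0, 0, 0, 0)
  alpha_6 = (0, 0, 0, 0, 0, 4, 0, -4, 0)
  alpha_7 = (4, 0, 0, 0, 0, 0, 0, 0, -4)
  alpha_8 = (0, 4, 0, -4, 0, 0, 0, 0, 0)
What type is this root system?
Compute the Cartan integers a_ij = 2(alpha_i, alpha_j)/(alpha_j, alpha_j); the resulting 8x8 Cartan matrix is
[[2, 0, 0, -1, 0, -1, 0, 0], [0, 2, 0, 0, -1, 0, 0, 0], [0, 0, 2, 0, 0, -1, 0, -1], [-1, 0, 0, 2, 0, 0, -1, 0], [0, -1, 0, 0, 2, 0, 0, -1], [-1, 0, -1, 0, 0, 2, 0, 0], [0, 0, 0, -1, 0, 0, 2, 0], [0, 0, -1, 0, -1, 0, 0, 2]].
All simple roots have the same length, so the diagram is simply laced. The associated Dynkin diagram is a chain of 8 nodes with single edges (A_8), so the type is A_8 (the algebra sl(9)).

A_8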